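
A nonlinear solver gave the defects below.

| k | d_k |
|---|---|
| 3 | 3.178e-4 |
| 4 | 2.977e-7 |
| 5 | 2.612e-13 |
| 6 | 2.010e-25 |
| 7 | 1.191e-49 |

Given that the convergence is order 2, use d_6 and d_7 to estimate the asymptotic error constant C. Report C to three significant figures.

2.95

C ≈ d_7 / d_6^2
  = 1.191e-49 / (2.010e-25)^2
  = 1.191e-49 / 4.0401e-50 ≈ 2.9479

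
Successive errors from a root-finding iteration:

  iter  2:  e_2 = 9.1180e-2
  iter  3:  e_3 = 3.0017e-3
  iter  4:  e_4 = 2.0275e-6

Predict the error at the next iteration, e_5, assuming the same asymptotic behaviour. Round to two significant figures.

3.4e-13

First estimate the order: p ≈ ln(e_4/e_3) / ln(e_3/e_2) = ln(2.0275e-6/3.0017e-3)/ln(3.0017e-3/9.1180e-2) = ln(0.000675451)/ln(0.0329206) ≈ 2.1385.
Then e_5 ≈ e_4·(e_4/e_3)^p = 2.0275e-6·(0.000675451)^2.1385 = 2.0275e-6·1.65992e-07 ≈ 3.365e-13.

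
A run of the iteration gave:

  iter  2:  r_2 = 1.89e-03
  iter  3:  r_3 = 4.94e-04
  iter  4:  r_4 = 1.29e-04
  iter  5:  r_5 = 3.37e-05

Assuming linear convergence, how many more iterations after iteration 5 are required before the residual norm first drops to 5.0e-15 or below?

17

Rate ρ ≈ r_5/r_4 = 3.37e-05/1.29e-04 = 0.2612.
After j more steps, r_{5+j} ≈ 3.37e-05·ρ^j; need ρ^j ≤ 5.0e-15/3.37e-05 = 1.48368e-10.
j ≥ ln(1.48368e-10)/ln(0.2612) = -22.6313/-1.34247 = 16.858.
So 17 more iterations are needed.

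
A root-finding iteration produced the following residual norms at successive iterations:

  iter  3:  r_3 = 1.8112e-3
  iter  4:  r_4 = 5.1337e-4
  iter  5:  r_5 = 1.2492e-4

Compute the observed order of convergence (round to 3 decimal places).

1.121

p ≈ ln(r_5/r_4) / ln(r_4/r_3)
  = ln(1.2492e-4/5.1337e-4) / ln(5.1337e-4/1.8112e-3)
  = ln(0.243333) / ln(0.283442)
  = -1.413324 / -1.260748 ≈ 1.121020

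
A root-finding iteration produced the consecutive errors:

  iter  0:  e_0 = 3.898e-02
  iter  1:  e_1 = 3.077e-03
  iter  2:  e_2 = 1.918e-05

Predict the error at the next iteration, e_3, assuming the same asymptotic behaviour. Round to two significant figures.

First estimate the order: p ≈ ln(e_2/e_1) / ln(e_1/e_0) = ln(1.918e-05/3.077e-03)/ln(3.077e-03/3.898e-02) = ln(0.00623334)/ln(0.0789379) ≈ 1.9999.
Then e_3 ≈ e_2·(e_2/e_1)^p = 1.918e-05·(0.00623334)^1.9999 = 1.918e-05·3.88743e-05 ≈ 7.456e-10.

7.5e-10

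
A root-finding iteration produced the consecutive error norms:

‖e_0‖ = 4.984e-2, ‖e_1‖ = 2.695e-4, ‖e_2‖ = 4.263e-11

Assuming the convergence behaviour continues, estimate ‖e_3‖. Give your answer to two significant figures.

1.7e-31

First estimate the order: p ≈ ln(‖e_2‖/‖e_1‖) / ln(‖e_1‖/‖e_0‖) = ln(4.263e-11/2.695e-4)/ln(2.695e-4/4.984e-2) = ln(1.58182e-07)/ln(0.0054073) ≈ 2.9999.
Then ‖e_3‖ ≈ ‖e_2‖·(‖e_2‖/‖e_1‖)^p = 4.263e-11·(1.58182e-07)^2.9999 = 4.263e-11·3.96416e-21 ≈ 1.69e-31.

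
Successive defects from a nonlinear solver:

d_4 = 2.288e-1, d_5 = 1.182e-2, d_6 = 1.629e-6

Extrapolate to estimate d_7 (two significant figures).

First estimate the order: p ≈ ln(d_6/d_5) / ln(d_5/d_4) = ln(1.629e-6/1.182e-2)/ln(1.182e-2/2.288e-1) = ln(0.000137817)/ln(0.0516608) ≈ 3.0001.
Then d_7 ≈ d_6·(d_6/d_5)^p = 1.629e-6·(0.000137817)^3.0001 = 1.629e-6·2.6153e-12 ≈ 4.26e-18.

4.3e-18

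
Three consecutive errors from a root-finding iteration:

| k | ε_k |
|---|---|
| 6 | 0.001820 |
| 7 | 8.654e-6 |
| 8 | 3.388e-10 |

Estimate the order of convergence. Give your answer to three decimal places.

1.897

p ≈ ln(ε_8/ε_7) / ln(ε_7/ε_6)
  = ln(3.388e-10/8.654e-6) / ln(8.654e-6/0.001820)
  = ln(3.91495e-05) / ln(0.00475495)
  = -10.148123 / -5.348569 ≈ 1.897353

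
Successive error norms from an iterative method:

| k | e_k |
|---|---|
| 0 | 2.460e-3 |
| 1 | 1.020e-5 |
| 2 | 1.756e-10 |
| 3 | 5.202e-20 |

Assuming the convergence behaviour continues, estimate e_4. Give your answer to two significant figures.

4.6e-39

First estimate the order: p ≈ ln(e_3/e_2) / ln(e_2/e_1) = ln(5.202e-20/1.756e-10)/ln(1.756e-10/1.020e-5) = ln(2.96241e-10)/ln(1.72157e-05) ≈ 2.0000.
Then e_4 ≈ e_3·(e_3/e_2)^p = 5.202e-20·(2.96241e-10)^2.0000 = 5.202e-20·8.77587e-20 ≈ 4.565e-39.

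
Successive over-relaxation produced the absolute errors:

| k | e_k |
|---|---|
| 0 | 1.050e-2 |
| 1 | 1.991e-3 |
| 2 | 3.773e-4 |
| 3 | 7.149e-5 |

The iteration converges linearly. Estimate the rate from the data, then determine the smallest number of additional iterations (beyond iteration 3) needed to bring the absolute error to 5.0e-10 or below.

Rate ρ ≈ e_3/e_2 = 7.149e-5/3.773e-4 = 0.1895.
After j more steps, e_{3+j} ≈ 7.149e-5·ρ^j; need ρ^j ≤ 5.0e-10/7.149e-5 = 6.99399e-06.
j ≥ ln(6.99399e-06)/ln(0.1895) = -11.8705/-1.66337 = 7.136.
So 8 more iterations are needed.

8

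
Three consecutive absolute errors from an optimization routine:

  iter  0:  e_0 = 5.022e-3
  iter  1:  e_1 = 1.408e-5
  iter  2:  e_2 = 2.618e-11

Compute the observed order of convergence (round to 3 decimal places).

2.245

p ≈ ln(e_2/e_1) / ln(e_1/e_0)
  = ln(2.618e-11/1.408e-5) / ln(1.408e-5/5.022e-3)
  = ln(1.85937e-06) / ln(0.00280366)
  = -13.195273 / -5.876830 ≈ 2.245305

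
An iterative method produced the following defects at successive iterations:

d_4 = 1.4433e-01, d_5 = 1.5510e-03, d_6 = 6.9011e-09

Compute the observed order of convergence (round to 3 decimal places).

2.718

p ≈ ln(d_6/d_5) / ln(d_5/d_4)
  = ln(6.9011e-09/1.5510e-03) / ln(1.5510e-03/1.4433e-01)
  = ln(4.44945e-06) / ln(0.0107462)
  = -12.322730 / -4.533203 ≈ 2.718327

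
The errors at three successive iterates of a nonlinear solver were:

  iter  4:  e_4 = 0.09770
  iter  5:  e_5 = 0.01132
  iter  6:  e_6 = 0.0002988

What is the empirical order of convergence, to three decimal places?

p ≈ ln(e_6/e_5) / ln(e_5/e_4)
  = ln(0.0002988/0.01132) / ln(0.01132/0.09770)
  = ln(0.0263958) / ln(0.115865)
  = -3.634550 / -2.155330 ≈ 1.686308

1.686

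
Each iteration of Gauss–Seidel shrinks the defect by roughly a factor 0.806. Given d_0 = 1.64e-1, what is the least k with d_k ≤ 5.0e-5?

After k steps, d_k ≈ 1.64e-1·0.806^k.
Need 0.806^k ≤ 5.0e-5/1.64e-1 = 0.000304878.
k ≥ ln(0.000304878)/ln(0.806) = -8.0956/-0.21567 = 37.537.
Smallest integer k = 38.

38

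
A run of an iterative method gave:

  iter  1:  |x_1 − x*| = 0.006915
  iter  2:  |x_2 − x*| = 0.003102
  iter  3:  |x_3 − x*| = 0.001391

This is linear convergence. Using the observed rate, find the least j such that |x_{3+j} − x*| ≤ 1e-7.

Rate ρ ≈ |x_3 − x*|/|x_2 − x*| = 0.001391/0.003102 = 0.4484.
After j more steps, |x_{3+j} − x*| ≈ 0.001391·ρ^j; need ρ^j ≤ 1e-7/0.001391 = 7.18907e-05.
j ≥ ln(7.18907e-05)/ln(0.4484) = -9.5404/-0.80207 = 11.895.
So 12 more iterations are needed.

12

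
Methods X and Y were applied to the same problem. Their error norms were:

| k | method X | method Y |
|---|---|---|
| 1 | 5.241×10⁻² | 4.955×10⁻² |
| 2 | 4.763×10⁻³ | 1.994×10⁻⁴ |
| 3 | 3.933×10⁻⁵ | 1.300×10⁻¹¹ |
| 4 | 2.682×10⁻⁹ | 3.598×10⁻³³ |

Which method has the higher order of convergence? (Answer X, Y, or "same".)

Y

Method X: p ≈ ln(2.682×10⁻⁹/3.933×10⁻⁵)/ln(3.933×10⁻⁵/4.763×10⁻³) ≈ 2.00.
Method Y: p ≈ ln(3.598×10⁻³³/1.300×10⁻¹¹)/ln(1.300×10⁻¹¹/1.994×10⁻⁴) ≈ 3.00.
Method Y has the higher order (≈3.0 vs ≈2.0).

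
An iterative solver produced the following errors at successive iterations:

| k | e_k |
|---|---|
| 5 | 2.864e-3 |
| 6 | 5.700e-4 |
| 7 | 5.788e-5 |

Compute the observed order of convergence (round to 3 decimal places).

p ≈ ln(e_7/e_6) / ln(e_6/e_5)
  = ln(5.788e-5/5.700e-4) / ln(5.700e-4/2.864e-3)
  = ln(0.101544) / ln(0.199022)
  = -2.287263 / -1.614340 ≈ 1.416841

1.417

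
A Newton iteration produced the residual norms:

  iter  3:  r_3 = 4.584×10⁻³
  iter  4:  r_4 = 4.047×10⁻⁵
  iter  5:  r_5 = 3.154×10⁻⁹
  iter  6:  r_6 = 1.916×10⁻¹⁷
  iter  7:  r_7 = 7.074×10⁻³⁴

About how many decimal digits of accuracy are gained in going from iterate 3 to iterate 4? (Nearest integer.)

Digits gained ≈ log₁₀(r_3/r_4) = log₁₀(4.584×10⁻³/4.047×10⁻⁵) = log₁₀(113.269) ≈ 2.054.

2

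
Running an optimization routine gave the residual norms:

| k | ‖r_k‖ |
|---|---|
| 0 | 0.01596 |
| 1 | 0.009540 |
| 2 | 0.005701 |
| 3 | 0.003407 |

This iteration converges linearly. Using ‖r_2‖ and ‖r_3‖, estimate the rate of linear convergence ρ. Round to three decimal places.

0.598

ρ ≈ ‖r_3‖/‖r_2‖ = 0.003407/0.005701 = 0.59761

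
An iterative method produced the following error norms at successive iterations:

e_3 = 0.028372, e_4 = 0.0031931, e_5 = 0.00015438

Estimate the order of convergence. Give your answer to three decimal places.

p ≈ ln(e_5/e_4) / ln(e_4/e_3)
  = ln(0.00015438/0.0031931) / ln(0.0031931/0.028372)
  = ln(0.048348) / ln(0.112544)
  = -3.029330 / -2.184411 ≈ 1.386795

1.387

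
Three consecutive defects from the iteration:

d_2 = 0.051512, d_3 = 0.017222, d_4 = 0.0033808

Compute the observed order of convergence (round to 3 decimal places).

p ≈ ln(d_4/d_3) / ln(d_3/d_2)
  = ln(0.0033808/0.017222) / ln(0.017222/0.051512)
  = ln(0.196307) / ln(0.33433)
  = -1.628076 / -1.095627 ≈ 1.485977

1.486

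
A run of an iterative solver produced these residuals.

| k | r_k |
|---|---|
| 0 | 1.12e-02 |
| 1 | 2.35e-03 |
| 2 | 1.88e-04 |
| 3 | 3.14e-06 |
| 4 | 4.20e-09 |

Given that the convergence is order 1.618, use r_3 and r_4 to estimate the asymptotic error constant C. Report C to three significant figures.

C ≈ r_4 / r_3^1.618
  = 4.20e-09 / (3.14e-06)^1.618
  = 4.20e-09 / 1.24748e-09 ≈ 3.3668

3.37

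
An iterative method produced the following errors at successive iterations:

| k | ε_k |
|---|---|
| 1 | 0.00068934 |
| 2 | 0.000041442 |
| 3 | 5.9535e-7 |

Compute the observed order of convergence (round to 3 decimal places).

p ≈ ln(ε_3/ε_2) / ln(ε_2/ε_1)
  = ln(5.9535e-7/0.000041442) / ln(0.000041442/0.00068934)
  = ln(0.0143659) / ln(0.0601184)
  = -4.242898 / -2.811439 ≈ 1.509155

1.509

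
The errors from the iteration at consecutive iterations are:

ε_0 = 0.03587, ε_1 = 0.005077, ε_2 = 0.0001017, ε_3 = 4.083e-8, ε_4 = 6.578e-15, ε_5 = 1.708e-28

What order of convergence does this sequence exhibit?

2

Consecutive ratios: ε_5/ε_4 = 1.708e-28/6.578e-15 = 2.59653e-14, ε_4/ε_3 = 6.578e-15/4.083e-8 = 1.61107e-07.
p ≈ ln(2.59653e-14)/ln(1.61107e-07) = -31.2820/-15.6412 ≈ 2.00.
So the convergence is quadratic (order 2).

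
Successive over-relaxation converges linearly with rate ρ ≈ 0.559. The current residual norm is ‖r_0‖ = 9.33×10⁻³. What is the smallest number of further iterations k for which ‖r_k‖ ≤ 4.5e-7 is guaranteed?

18

After k steps, ‖r_k‖ ≈ 9.33×10⁻³·0.559^k.
Need 0.559^k ≤ 4.5e-7/9.33×10⁻³ = 4.82315e-05.
k ≥ ln(4.82315e-05)/ln(0.559) = -9.9395/-0.58161 = 17.090.
Smallest integer k = 18.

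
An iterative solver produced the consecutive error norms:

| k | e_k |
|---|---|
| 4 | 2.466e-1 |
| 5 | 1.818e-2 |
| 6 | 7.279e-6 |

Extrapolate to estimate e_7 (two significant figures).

4.7e-16

First estimate the order: p ≈ ln(e_6/e_5) / ln(e_5/e_4) = ln(7.279e-6/1.818e-2)/ln(1.818e-2/2.466e-1) = ln(0.000400385)/ln(0.0737226) ≈ 3.0003.
Then e_7 ≈ e_6·(e_6/e_5)^p = 7.279e-6·(0.000400385)^3.0003 = 7.279e-6·6.40345e-11 ≈ 4.661e-16.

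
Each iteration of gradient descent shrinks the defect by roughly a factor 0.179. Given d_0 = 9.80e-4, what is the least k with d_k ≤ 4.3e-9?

8

After k steps, d_k ≈ 9.80e-4·0.179^k.
Need 0.179^k ≤ 4.3e-9/9.80e-4 = 4.38776e-06.
k ≥ ln(4.38776e-06)/ln(0.179) = -12.3367/-1.72037 = 7.171.
Smallest integer k = 8.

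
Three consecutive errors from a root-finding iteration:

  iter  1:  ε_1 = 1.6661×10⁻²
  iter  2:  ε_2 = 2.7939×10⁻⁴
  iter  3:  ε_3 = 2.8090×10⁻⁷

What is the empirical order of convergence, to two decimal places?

1.69

p ≈ ln(ε_3/ε_2) / ln(ε_2/ε_1)
  = ln(2.8090×10⁻⁷/2.7939×10⁻⁴) / ln(2.7939×10⁻⁴/1.6661×10⁻²)
  = ln(0.0010054) / ln(0.0167691)
  = -6.90237 / -4.08822 ≈ 1.68836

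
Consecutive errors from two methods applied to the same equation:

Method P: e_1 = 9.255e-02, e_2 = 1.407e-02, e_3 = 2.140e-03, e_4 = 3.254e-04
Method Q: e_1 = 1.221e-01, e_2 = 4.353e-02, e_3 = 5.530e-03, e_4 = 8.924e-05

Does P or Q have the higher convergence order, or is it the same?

Method P: p ≈ ln(3.254e-04/2.140e-03)/ln(2.140e-03/1.407e-02) ≈ 1.00.
Method Q: p ≈ ln(8.924e-05/5.530e-03)/ln(5.530e-03/4.353e-02) ≈ 2.00.
Method Q has the higher order (≈2.0 vs ≈1.0).

Q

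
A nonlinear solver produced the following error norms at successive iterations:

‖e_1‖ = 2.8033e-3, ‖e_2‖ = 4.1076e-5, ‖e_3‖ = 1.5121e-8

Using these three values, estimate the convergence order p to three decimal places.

p ≈ ln(‖e_3‖/‖e_2‖) / ln(‖e_2‖/‖e_1‖)
  = ln(1.5121e-8/4.1076e-5) / ln(4.1076e-5/2.8033e-3)
  = ln(0.000368123) / ln(0.0146527)
  = -7.907093 / -4.223131 ≈ 1.872330

1.872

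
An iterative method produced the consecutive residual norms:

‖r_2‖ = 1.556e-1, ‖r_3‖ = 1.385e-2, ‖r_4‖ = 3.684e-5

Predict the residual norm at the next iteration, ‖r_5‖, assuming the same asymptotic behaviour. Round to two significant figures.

First estimate the order: p ≈ ln(‖r_4‖/‖r_3‖) / ln(‖r_3‖/‖r_2‖) = ln(3.684e-5/1.385e-2)/ln(1.385e-2/1.556e-1) = ln(0.00265993)/ln(0.0890103) ≈ 2.4512.
Then ‖r_5‖ ≈ ‖r_4‖·(‖r_4‖/‖r_3‖)^p = 3.684e-5·(0.00265993)^2.4512 = 3.684e-5·4.87351e-07 ≈ 1.795e-11.

1.8e-11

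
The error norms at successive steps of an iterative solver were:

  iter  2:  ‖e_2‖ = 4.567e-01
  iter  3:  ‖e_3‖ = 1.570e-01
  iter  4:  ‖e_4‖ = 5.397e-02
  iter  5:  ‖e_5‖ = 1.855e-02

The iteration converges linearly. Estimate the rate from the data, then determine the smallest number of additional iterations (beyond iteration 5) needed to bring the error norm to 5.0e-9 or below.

15

Rate ρ ≈ ‖e_5‖/‖e_4‖ = 1.855e-02/5.397e-02 = 0.3437.
After j more steps, ‖e_{5+j}‖ ≈ 1.855e-02·ρ^j; need ρ^j ≤ 5.0e-9/1.855e-02 = 2.69542e-07.
j ≥ ln(2.69542e-07)/ln(0.3437) = -15.1265/-1.06799 = 14.164.
So 15 more iterations are needed.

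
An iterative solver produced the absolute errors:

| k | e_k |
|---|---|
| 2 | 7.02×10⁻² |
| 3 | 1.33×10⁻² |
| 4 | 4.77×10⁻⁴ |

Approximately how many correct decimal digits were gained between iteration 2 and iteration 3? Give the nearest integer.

1

Digits gained ≈ log₁₀(e_2/e_3) = log₁₀(7.02×10⁻²/1.33×10⁻²) = log₁₀(5.2782) ≈ 0.722.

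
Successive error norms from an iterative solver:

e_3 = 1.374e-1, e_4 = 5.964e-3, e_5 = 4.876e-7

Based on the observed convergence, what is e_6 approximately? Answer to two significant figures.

First estimate the order: p ≈ ln(e_5/e_4) / ln(e_4/e_3) = ln(4.876e-7/5.964e-3)/ln(5.964e-3/1.374e-1) = ln(8.17572e-05)/ln(0.0434061) ≈ 3.0001.
Then e_6 ≈ e_5·(e_5/e_4)^p = 4.876e-7·(8.17572e-05)^3.0001 = 4.876e-7·5.45971e-13 ≈ 2.662e-19.

2.7e-19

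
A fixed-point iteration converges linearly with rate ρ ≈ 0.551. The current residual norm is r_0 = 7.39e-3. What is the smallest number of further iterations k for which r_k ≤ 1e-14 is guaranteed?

46

After k steps, r_k ≈ 7.39e-3·0.551^k.
Need 0.551^k ≤ 1e-14/7.39e-3 = 1.35318e-12.
k ≥ ln(1.35318e-12)/ln(0.551) = -27.3286/-0.59602 = 45.852.
Smallest integer k = 46.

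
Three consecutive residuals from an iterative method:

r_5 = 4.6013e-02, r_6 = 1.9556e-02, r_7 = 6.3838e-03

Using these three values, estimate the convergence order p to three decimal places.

1.308

p ≈ ln(r_7/r_6) / ln(r_6/r_5)
  = ln(6.3838e-03/1.9556e-02) / ln(1.9556e-02/4.6013e-02)
  = ln(0.326437) / ln(0.42501)
  = -1.119518 / -0.855643 ≈ 1.308394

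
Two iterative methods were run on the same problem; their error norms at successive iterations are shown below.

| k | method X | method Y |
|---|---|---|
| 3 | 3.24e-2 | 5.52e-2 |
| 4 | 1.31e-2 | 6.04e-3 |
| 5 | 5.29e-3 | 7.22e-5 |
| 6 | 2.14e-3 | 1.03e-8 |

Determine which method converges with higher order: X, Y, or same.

Method X: p ≈ ln(2.14e-3/5.29e-3)/ln(5.29e-3/1.31e-2) ≈ 1.00.
Method Y: p ≈ ln(1.03e-8/7.22e-5)/ln(7.22e-5/6.04e-3) ≈ 2.00.
Method Y has the higher order (≈2.0 vs ≈1.0).

Y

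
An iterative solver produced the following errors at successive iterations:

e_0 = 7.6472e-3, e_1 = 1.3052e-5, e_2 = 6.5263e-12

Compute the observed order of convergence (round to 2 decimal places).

2.28

p ≈ ln(e_2/e_1) / ln(e_1/e_0)
  = ln(6.5263e-12/1.3052e-5) / ln(1.3052e-5/7.6472e-3)
  = ln(5.00023e-07) / ln(0.00170677)
  = -14.50861 / -6.37315 ≈ 2.27652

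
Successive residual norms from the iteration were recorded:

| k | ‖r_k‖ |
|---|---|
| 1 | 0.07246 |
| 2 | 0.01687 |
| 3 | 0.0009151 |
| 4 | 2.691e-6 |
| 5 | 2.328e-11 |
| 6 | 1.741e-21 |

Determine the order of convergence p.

Consecutive ratios: ‖r_6‖/‖r_5‖ = 1.741e-21/2.328e-11 = 7.47852e-11, ‖r_5‖/‖r_4‖ = 2.328e-11/2.691e-6 = 8.65106e-06.
p ≈ ln(7.47852e-11)/ln(8.65106e-06) = -23.3164/-11.6578 ≈ 2.00.
So the convergence is quadratic (order 2).

2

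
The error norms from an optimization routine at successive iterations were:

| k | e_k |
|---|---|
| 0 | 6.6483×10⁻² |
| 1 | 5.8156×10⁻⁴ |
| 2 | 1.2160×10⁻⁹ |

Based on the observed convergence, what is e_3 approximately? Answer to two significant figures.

2.6e-25

First estimate the order: p ≈ ln(e_2/e_1) / ln(e_1/e_0) = ln(1.2160×10⁻⁹/5.8156×10⁻⁴)/ln(5.8156×10⁻⁴/6.6483×10⁻²) = ln(2.09093e-06)/ln(0.0087475) ≈ 2.7596.
Then e_3 ≈ e_2·(e_2/e_1)^p = 1.2160×10⁻⁹·(2.09093e-06)^2.7596 = 1.2160×10⁻⁹·2.12036e-16 ≈ 2.578e-25.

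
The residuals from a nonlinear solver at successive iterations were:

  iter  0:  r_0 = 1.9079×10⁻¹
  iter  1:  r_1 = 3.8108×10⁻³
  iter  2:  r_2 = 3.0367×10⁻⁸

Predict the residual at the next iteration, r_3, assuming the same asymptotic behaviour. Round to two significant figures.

First estimate the order: p ≈ ln(r_2/r_1) / ln(r_1/r_0) = ln(3.0367×10⁻⁸/3.8108×10⁻³)/ln(3.8108×10⁻³/1.9079×10⁻¹) = ln(7.96867e-06)/ln(0.0199738) ≈ 3.0000.
Then r_3 ≈ r_2·(r_2/r_1)^p = 3.0367×10⁻⁸·(7.96867e-06)^3.0000 = 3.0367×10⁻⁸·5.06008e-16 ≈ 1.537e-23.

1.5e-23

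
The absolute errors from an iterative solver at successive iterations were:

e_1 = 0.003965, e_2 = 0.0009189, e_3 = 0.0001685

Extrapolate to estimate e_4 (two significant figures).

First estimate the order: p ≈ ln(e_3/e_2) / ln(e_2/e_1) = ln(0.0001685/0.0009189)/ln(0.0009189/0.003965) = ln(0.183371)/ln(0.231753) ≈ 1.1602.
Then e_4 ≈ e_3·(e_3/e_2)^p = 0.0001685·(0.183371)^1.1602 = 0.0001685·0.139739 ≈ 2.355e-05.

2.4e-5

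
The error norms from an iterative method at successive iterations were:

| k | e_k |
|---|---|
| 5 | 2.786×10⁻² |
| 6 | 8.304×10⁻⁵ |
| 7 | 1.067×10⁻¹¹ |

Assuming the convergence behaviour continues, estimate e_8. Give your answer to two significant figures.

1.7e-30

First estimate the order: p ≈ ln(e_7/e_6) / ln(e_6/e_5) = ln(1.067×10⁻¹¹/8.304×10⁻⁵)/ln(8.304×10⁻⁵/2.786×10⁻²) = ln(1.28492e-07)/ln(0.00298062) ≈ 2.7284.
Then e_8 ≈ e_7·(e_7/e_6)^p = 1.067×10⁻¹¹·(1.28492e-07)^2.7284 = 1.067×10⁻¹¹·1.57855e-19 ≈ 1.684e-30.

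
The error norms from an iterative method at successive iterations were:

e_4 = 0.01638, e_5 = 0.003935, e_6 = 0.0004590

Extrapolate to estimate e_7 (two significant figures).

1.8e-5

First estimate the order: p ≈ ln(e_6/e_5) / ln(e_5/e_4) = ln(0.0004590/0.003935)/ln(0.003935/0.01638) = ln(0.116645)/ln(0.240232) ≈ 1.5066.
Then e_7 ≈ e_6·(e_6/e_5)^p = 0.0004590·(0.116645)^1.5066 = 0.0004590·0.0392772 ≈ 1.803e-05.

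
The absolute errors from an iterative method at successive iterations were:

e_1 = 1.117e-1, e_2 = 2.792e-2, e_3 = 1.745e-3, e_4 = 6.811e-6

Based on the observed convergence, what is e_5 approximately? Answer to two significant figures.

1.0e-10

First estimate the order: p ≈ ln(e_4/e_3) / ln(e_3/e_2) = ln(6.811e-6/1.745e-3)/ln(1.745e-3/2.792e-2) = ln(0.00390315)/ln(0.0625) ≈ 2.0003.
Then e_5 ≈ e_4·(e_4/e_3)^p = 6.811e-6·(0.00390315)^2.0003 = 6.811e-6·1.52093e-05 ≈ 1.036e-10.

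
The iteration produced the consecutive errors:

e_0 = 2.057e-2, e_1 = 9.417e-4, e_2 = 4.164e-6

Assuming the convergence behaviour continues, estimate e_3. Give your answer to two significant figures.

3.0e-10

First estimate the order: p ≈ ln(e_2/e_1) / ln(e_1/e_0) = ln(4.164e-6/9.417e-4)/ln(9.417e-4/2.057e-2) = ln(0.00442179)/ln(0.0457803) ≈ 1.7579.
Then e_3 ≈ e_2·(e_2/e_1)^p = 4.164e-6·(0.00442179)^1.7579 = 4.164e-6·7.26435e-05 ≈ 3.025e-10.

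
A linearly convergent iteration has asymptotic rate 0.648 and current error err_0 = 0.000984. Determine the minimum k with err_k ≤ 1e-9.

After k steps, err_k ≈ 0.000984·0.648^k.
Need 0.648^k ≤ 1e-9/0.000984 = 1.01626e-06.
k ≥ ln(1.01626e-06)/ln(0.648) = -13.7994/-0.43386 = 31.806.
Smallest integer k = 32.

32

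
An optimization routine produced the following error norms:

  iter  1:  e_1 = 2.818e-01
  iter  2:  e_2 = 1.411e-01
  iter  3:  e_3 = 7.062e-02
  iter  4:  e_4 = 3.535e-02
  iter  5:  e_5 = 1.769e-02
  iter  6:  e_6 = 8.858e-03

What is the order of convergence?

Consecutive ratios: e_6/e_5 = 8.858e-03/1.769e-02 = 0.500735, e_5/e_4 = 1.769e-02/3.535e-02 = 0.500424.
p ≈ ln(0.500735)/ln(0.500424) = -0.6917/-0.6923 ≈ 1.00.
So the convergence is linear (order 1).

1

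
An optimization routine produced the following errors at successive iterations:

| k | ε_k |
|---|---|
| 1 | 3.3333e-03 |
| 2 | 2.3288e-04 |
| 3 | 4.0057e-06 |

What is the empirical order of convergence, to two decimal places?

p ≈ ln(ε_3/ε_2) / ln(ε_2/ε_1)
  = ln(4.0057e-06/2.3288e-04) / ln(2.3288e-04/3.3333e-03)
  = ln(0.0172007) / ln(0.0698647)
  = -4.06281 / -2.66119 ≈ 1.52669

1.53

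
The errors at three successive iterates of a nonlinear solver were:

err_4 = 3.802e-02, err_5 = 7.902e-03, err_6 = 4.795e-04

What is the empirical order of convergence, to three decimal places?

1.784

p ≈ ln(err_6/err_5) / ln(err_5/err_4)
  = ln(4.795e-04/7.902e-03) / ln(7.902e-03/3.802e-02)
  = ln(0.0606808) / ln(0.207838)
  = -2.802128 / -1.570996 ≈ 1.783663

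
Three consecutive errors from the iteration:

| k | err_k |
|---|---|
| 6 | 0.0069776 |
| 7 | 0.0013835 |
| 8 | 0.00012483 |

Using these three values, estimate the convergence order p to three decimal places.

p ≈ ln(err_8/err_7) / ln(err_7/err_6)
  = ln(0.00012483/0.0013835) / ln(0.0013835/0.0069776)
  = ln(0.0902277) / ln(0.198277)
  = -2.405419 / -1.618090 ≈ 1.486579

1.487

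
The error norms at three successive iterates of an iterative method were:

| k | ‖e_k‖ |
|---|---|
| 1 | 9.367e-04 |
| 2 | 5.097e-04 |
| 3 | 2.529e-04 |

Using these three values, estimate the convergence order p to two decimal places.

p ≈ ln(‖e_3‖/‖e_2‖) / ln(‖e_2‖/‖e_1‖)
  = ln(2.529e-04/5.097e-04) / ln(5.097e-04/9.367e-04)
  = ln(0.496174) / ln(0.544144)
  = -0.70083 / -0.60854 ≈ 1.15166

1.15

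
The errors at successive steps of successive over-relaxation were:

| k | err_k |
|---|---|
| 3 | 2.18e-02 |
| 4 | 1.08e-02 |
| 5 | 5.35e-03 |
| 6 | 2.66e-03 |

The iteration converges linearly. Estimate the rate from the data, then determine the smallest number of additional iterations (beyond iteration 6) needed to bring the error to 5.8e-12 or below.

Rate ρ ≈ err_6/err_5 = 2.66e-03/5.35e-03 = 0.4972.
After j more steps, err_{6+j} ≈ 2.66e-03·ρ^j; need ρ^j ≤ 5.8e-12/2.66e-03 = 2.18045e-09.
j ≥ ln(2.18045e-09)/ln(0.4972) = -19.9437/-0.69876 = 28.542.
So 29 more iterations are needed.

29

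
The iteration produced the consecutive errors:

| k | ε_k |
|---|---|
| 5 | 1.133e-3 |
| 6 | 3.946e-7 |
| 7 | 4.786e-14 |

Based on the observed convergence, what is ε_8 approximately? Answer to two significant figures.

First estimate the order: p ≈ ln(ε_7/ε_6) / ln(ε_6/ε_5) = ln(4.786e-14/3.946e-7)/ln(3.946e-7/1.133e-3) = ln(1.21287e-07)/ln(0.000348279) ≈ 2.0000.
Then ε_8 ≈ ε_7·(ε_7/ε_6)^p = 4.786e-14·(1.21287e-07)^2.0000 = 4.786e-14·1.47105e-14 ≈ 7.04e-28.

7.0e-28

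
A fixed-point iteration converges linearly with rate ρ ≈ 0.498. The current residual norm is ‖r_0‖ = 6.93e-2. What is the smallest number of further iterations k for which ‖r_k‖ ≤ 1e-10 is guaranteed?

After k steps, ‖r_k‖ ≈ 6.93e-2·0.498^k.
Need 0.498^k ≤ 1e-10/6.93e-2 = 1.443e-09.
k ≥ ln(1.443e-09)/ln(0.498) = -20.3565/-0.69716 = 29.199.
Smallest integer k = 30.

30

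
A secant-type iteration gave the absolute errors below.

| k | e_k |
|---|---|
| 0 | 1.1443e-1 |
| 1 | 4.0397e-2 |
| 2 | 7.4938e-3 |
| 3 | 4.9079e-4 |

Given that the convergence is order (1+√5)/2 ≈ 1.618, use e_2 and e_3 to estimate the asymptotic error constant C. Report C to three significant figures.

1.35

C ≈ e_3 / e_2^1.618
  = 4.9079e-4 / (7.4938e-3)^1.618
  = 4.9079e-4 / 0.00036414 ≈ 1.3478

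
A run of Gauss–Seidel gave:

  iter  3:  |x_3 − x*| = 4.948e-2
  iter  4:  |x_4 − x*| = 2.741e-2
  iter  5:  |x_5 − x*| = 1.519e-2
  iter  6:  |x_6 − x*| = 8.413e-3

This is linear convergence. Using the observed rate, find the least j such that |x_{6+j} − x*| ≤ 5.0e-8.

Rate ρ ≈ |x_6 − x*|/|x_5 − x*| = 8.413e-3/1.519e-2 = 0.5539.
After j more steps, |x_{6+j} − x*| ≈ 8.413e-3·ρ^j; need ρ^j ≤ 5.0e-8/8.413e-3 = 5.94318e-06.
j ≥ ln(5.94318e-06)/ln(0.5539) = -12.0333/-0.59077 = 20.369.
So 21 more iterations are needed.

21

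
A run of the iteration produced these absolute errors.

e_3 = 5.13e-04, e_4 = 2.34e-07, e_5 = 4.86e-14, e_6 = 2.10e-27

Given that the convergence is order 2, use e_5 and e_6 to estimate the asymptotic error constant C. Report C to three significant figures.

0.889

C ≈ e_6 / e_5^2
  = 2.10e-27 / (4.86e-14)^2
  = 2.10e-27 / 2.36196e-27 ≈ 0.88909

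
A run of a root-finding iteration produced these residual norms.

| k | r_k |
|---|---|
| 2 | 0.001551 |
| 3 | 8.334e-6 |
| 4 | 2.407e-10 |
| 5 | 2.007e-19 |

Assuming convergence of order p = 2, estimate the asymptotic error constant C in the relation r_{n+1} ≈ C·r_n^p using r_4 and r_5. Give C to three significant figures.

3.46

C ≈ r_5 / r_4^2
  = 2.007e-19 / (2.407e-10)^2
  = 2.007e-19 / 5.79365e-20 ≈ 3.4641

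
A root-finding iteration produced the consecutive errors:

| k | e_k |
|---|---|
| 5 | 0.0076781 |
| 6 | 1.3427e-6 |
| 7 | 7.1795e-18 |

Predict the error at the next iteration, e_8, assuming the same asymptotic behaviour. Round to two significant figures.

First estimate the order: p ≈ ln(e_7/e_6) / ln(e_6/e_5) = ln(7.1795e-18/1.3427e-6)/ln(1.3427e-6/0.0076781) = ln(5.34706e-12)/ln(0.000174874) ≈ 3.0000.
Then e_8 ≈ e_7·(e_7/e_6)^p = 7.1795e-18·(5.34706e-12)^3.0000 = 7.1795e-18·1.52878e-34 ≈ 1.098e-51.

1.1e-51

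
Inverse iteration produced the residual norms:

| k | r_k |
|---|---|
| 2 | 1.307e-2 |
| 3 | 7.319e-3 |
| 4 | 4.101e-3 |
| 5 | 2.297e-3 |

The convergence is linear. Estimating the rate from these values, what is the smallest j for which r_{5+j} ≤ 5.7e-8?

Rate ρ ≈ r_5/r_4 = 2.297e-3/4.101e-3 = 0.5601.
After j more steps, r_{5+j} ≈ 2.297e-3·ρ^j; need ρ^j ≤ 5.7e-8/2.297e-3 = 2.4815e-05.
j ≥ ln(2.4815e-05)/ln(0.5601) = -10.6041/-0.57964 = 18.294.
So 19 more iterations are needed.

19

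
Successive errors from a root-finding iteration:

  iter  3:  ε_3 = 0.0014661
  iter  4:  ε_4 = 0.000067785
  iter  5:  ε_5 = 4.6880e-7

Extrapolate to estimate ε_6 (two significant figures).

1.5e-10

First estimate the order: p ≈ ln(ε_5/ε_4) / ln(ε_4/ε_3) = ln(4.6880e-7/0.000067785)/ln(0.000067785/0.0014661) = ln(0.00691598)/ln(0.0462349) ≈ 1.6181.
Then ε_6 ≈ ε_5·(ε_5/ε_4)^p = 4.6880e-7·(0.00691598)^1.6181 = 4.6880e-7·0.000319645 ≈ 1.498e-10.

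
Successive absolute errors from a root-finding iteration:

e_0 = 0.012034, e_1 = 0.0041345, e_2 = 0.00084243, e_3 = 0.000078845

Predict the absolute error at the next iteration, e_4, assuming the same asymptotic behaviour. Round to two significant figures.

2.3e-6

First estimate the order: p ≈ ln(e_3/e_2) / ln(e_2/e_1) = ln(0.000078845/0.00084243)/ln(0.00084243/0.0041345) = ln(0.0935923)/ln(0.203756) ≈ 1.4890.
Then e_4 ≈ e_3·(e_3/e_2)^p = 0.000078845·(0.0935923)^1.4890 = 0.000078845·0.0293884 ≈ 2.317e-06.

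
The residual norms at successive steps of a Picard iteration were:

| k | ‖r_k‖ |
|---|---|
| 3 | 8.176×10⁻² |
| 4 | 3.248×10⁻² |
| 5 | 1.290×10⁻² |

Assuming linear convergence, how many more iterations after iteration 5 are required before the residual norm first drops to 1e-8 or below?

16

Rate ρ ≈ ‖r_5‖/‖r_4‖ = 1.290×10⁻²/3.248×10⁻² = 0.3972.
After j more steps, ‖r_{5+j}‖ ≈ 1.290×10⁻²·ρ^j; need ρ^j ≤ 1e-8/1.290×10⁻² = 7.75194e-07.
j ≥ ln(7.75194e-07)/ln(0.3972) = -14.0702/-0.92332 = 15.239.
So 16 more iterations are needed.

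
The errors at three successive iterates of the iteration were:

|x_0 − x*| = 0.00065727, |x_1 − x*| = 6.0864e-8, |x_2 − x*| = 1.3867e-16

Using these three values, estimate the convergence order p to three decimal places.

2.143

p ≈ ln(|x_2 − x*|/|x_1 − x*|) / ln(|x_1 − x*|/|x_0 − x*|)
  = ln(1.3867e-16/6.0864e-8) / ln(6.0864e-8/0.00065727)
  = ln(2.27836e-09) / ln(9.26012e-05)
  = -19.899810 / -9.287208 ≈ 2.142712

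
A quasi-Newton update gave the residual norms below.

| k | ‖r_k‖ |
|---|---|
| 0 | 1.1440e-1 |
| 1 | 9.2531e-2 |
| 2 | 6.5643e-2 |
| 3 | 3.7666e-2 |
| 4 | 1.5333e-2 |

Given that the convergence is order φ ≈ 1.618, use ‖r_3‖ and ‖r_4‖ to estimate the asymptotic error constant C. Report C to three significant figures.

3.09

C ≈ ‖r_4‖ / ‖r_3‖^1.618
  = 1.5333e-2 / (3.7666e-2)^1.618
  = 1.5333e-2 / 0.00496462 ≈ 3.0885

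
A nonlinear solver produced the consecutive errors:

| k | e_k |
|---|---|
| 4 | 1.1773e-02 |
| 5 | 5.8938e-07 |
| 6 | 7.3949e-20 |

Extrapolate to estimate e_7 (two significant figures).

First estimate the order: p ≈ ln(e_6/e_5) / ln(e_5/e_4) = ln(7.3949e-20/5.8938e-07)/ln(5.8938e-07/1.1773e-02) = ln(1.25469e-13)/ln(5.0062e-05) ≈ 3.0000.
Then e_7 ≈ e_6·(e_6/e_5)^p = 7.3949e-20·(1.25469e-13)^3.0000 = 7.3949e-20·1.97519e-39 ≈ 1.461e-58.

1.5e-58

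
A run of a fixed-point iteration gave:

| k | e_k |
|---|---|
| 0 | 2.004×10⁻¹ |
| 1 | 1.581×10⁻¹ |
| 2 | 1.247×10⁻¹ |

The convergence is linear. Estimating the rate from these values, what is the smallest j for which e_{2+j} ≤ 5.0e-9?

72

Rate ρ ≈ e_2/e_1 = 1.247×10⁻¹/1.581×10⁻¹ = 0.7887.
After j more steps, e_{2+j} ≈ 1.247×10⁻¹·ρ^j; need ρ^j ≤ 5.0e-9/1.247×10⁻¹ = 4.00962e-08.
j ≥ ln(4.00962e-08)/ln(0.7887) = -17.0320/-0.23737 = 71.753.
So 72 more iterations are needed.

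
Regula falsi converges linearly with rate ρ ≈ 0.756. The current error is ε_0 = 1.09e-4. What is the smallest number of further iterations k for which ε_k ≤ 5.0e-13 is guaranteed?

69

After k steps, ε_k ≈ 1.09e-4·0.756^k.
Need 0.756^k ≤ 5.0e-13/1.09e-4 = 4.58716e-09.
k ≥ ln(4.58716e-09)/ln(0.756) = -19.2000/-0.27971 = 68.643.
Smallest integer k = 69.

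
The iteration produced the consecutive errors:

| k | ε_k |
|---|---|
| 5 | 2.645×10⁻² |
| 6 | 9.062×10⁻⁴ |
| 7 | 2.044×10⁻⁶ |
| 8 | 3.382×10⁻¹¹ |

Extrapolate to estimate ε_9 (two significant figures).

First estimate the order: p ≈ ln(ε_8/ε_7) / ln(ε_7/ε_6) = ln(3.382×10⁻¹¹/2.044×10⁻⁶)/ln(2.044×10⁻⁶/9.062×10⁻⁴) = ln(1.6546e-05)/ln(0.00225557) ≈ 1.8065.
Then ε_9 ≈ ε_8·(ε_8/ε_7)^p = 3.382×10⁻¹¹·(1.6546e-05)^1.8065 = 3.382×10⁻¹¹·2.30446e-09 ≈ 7.794e-20.

7.8e-20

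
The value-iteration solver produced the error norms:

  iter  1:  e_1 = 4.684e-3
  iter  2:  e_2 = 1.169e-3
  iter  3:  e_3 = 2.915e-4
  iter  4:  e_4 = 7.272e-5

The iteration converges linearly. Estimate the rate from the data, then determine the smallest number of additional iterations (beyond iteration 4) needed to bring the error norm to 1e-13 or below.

15

Rate ρ ≈ e_4/e_3 = 7.272e-5/2.915e-4 = 0.2495.
After j more steps, e_{4+j} ≈ 7.272e-5·ρ^j; need ρ^j ≤ 1e-13/7.272e-5 = 1.37514e-09.
j ≥ ln(1.37514e-09)/ln(0.2495) = -20.4047/-1.38830 = 14.698.
So 15 more iterations are needed.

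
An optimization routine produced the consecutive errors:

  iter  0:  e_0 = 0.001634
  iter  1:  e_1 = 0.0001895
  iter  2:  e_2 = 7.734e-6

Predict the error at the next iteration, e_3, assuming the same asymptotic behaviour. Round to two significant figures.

First estimate the order: p ≈ ln(e_2/e_1) / ln(e_1/e_0) = ln(7.734e-6/0.0001895)/ln(0.0001895/0.001634) = ln(0.0408127)/ln(0.115973) ≈ 1.4848.
Then e_3 ≈ e_2·(e_2/e_1)^p = 7.734e-6·(0.0408127)^1.4848 = 7.734e-6·0.00865583 ≈ 6.694e-08.

6.7e-8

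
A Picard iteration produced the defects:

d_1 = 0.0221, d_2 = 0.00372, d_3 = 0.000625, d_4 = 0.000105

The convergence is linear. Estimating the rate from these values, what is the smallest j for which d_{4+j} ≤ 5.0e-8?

5

Rate ρ ≈ d_4/d_3 = 0.000105/0.000625 = 0.1680.
After j more steps, d_{4+j} ≈ 0.000105·ρ^j; need ρ^j ≤ 5.0e-8/0.000105 = 0.00047619.
j ≥ ln(0.00047619)/ln(0.1680) = -7.6497/-1.78379 = 4.288.
So 5 more iterations are needed.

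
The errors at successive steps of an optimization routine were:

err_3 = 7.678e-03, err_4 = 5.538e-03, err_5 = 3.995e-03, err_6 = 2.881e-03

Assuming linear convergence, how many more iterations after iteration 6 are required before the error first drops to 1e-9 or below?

46

Rate ρ ≈ err_6/err_5 = 2.881e-03/3.995e-03 = 0.7212.
After j more steps, err_{6+j} ≈ 2.881e-03·ρ^j; need ρ^j ≤ 1e-9/2.881e-03 = 3.47102e-07.
j ≥ ln(3.47102e-07)/ln(0.7212) = -14.8736/-0.32684 = 45.507.
So 46 more iterations are needed.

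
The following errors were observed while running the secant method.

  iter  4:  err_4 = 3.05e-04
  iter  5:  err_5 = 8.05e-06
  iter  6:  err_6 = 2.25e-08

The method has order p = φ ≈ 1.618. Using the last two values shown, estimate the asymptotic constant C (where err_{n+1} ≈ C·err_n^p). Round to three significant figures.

C ≈ err_6 / err_5^1.618
  = 2.25e-08 / (8.05e-06)^1.618
  = 2.25e-08 / 5.72239e-09 ≈ 3.9319

3.93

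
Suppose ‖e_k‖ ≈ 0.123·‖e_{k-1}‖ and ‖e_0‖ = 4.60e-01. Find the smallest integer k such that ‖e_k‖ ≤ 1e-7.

After k steps, ‖e_k‖ ≈ 4.60e-01·0.123^k.
Need 0.123^k ≤ 1e-7/4.60e-01 = 2.17391e-07.
k ≥ ln(2.17391e-07)/ln(0.123) = -15.3416/-2.09557 = 7.321.
Smallest integer k = 8.

8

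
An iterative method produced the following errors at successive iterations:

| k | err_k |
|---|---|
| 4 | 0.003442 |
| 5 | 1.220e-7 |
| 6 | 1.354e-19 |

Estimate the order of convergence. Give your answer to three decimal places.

p ≈ ln(err_6/err_5) / ln(err_5/err_4)
  = ln(1.354e-19/1.220e-7) / ln(1.220e-7/0.003442)
  = ln(1.10984e-12) / ln(3.54445e-05)
  = -27.526805 / -10.247542 ≈ 2.686186

2.686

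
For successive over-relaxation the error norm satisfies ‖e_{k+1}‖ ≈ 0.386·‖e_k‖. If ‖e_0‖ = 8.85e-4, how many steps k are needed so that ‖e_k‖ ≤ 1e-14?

After k steps, ‖e_k‖ ≈ 8.85e-4·0.386^k.
Need 0.386^k ≤ 1e-14/8.85e-4 = 1.12994e-11.
k ≥ ln(1.12994e-11)/ln(0.386) = -25.2063/-0.95192 = 26.479.
Smallest integer k = 27.

27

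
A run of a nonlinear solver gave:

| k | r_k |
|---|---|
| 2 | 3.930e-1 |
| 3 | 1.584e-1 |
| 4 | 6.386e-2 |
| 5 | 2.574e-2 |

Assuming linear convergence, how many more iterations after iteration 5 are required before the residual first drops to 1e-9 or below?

Rate ρ ≈ r_5/r_4 = 2.574e-2/6.386e-2 = 0.4031.
After j more steps, r_{5+j} ≈ 2.574e-2·ρ^j; need ρ^j ≤ 1e-9/2.574e-2 = 3.885e-08.
j ≥ ln(3.885e-08)/ln(0.4031) = -17.0636/-0.90857 = 18.781.
So 19 more iterations are needed.

19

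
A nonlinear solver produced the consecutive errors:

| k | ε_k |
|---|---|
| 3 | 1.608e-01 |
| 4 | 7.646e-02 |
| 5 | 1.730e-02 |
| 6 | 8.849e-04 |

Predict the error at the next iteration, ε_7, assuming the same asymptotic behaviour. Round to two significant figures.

2.3e-6

First estimate the order: p ≈ ln(ε_6/ε_5) / ln(ε_5/ε_4) = ln(8.849e-04/1.730e-02)/ln(1.730e-02/7.646e-02) = ln(0.0511503)/ln(0.226262) ≈ 2.0006.
Then ε_7 ≈ ε_6·(ε_6/ε_5)^p = 8.849e-04·(0.0511503)^2.0006 = 8.849e-04·0.00261169 ≈ 2.311e-06.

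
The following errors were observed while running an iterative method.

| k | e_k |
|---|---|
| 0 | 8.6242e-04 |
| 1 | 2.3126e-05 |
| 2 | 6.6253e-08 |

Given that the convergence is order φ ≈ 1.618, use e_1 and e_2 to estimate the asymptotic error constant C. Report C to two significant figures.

C ≈ e_2 / e_1^1.618
  = 6.6253e-08 / (2.3126e-05)^1.618
  = 6.6253e-08 / 3.15584e-08 ≈ 2.0994

2.1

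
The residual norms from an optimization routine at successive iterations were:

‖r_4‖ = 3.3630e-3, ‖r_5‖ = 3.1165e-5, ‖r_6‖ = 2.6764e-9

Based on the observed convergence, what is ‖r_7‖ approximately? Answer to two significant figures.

2.0e-17

First estimate the order: p ≈ ln(‖r_6‖/‖r_5‖) / ln(‖r_5‖/‖r_4‖) = ln(2.6764e-9/3.1165e-5)/ln(3.1165e-5/3.3630e-3) = ln(8.58784e-05)/ln(0.00926702) ≈ 2.0000.
Then ‖r_7‖ ≈ ‖r_6‖·(‖r_6‖/‖r_5‖)^p = 2.6764e-9·(8.58784e-05)^2.0000 = 2.6764e-9·7.3751e-09 ≈ 1.974e-17.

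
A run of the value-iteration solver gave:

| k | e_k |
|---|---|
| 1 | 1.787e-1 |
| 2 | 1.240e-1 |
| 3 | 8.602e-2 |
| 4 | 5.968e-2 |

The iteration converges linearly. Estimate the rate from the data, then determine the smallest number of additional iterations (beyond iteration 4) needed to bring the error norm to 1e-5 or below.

24

Rate ρ ≈ e_4/e_3 = 5.968e-2/8.602e-2 = 0.6938.
After j more steps, e_{4+j} ≈ 5.968e-2·ρ^j; need ρ^j ≤ 1e-5/5.968e-2 = 0.00016756.
j ≥ ln(0.00016756)/ln(0.6938) = -8.6942/-0.36557 = 23.783.
So 24 more iterations are needed.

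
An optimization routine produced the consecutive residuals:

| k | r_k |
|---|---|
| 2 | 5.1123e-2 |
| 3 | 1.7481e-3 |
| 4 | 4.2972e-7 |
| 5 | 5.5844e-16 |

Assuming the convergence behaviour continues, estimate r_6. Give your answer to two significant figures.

7.4e-38

First estimate the order: p ≈ ln(r_5/r_4) / ln(r_4/r_3) = ln(5.5844e-16/4.2972e-7)/ln(4.2972e-7/1.7481e-3) = ln(1.29954e-09)/ln(0.000245821) ≈ 2.4620.
Then r_6 ≈ r_5·(r_5/r_4)^p = 5.5844e-16·(1.29954e-09)^2.4620 = 5.5844e-16·1.3248e-22 ≈ 7.398e-38.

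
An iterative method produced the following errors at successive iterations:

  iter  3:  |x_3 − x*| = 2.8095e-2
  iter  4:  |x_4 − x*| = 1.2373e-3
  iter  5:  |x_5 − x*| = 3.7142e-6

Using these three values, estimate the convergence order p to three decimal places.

1.860

p ≈ ln(|x_5 − x*|/|x_4 − x*|) / ln(|x_4 − x*|/|x_3 − x*|)
  = ln(3.7142e-6/1.2373e-3) / ln(1.2373e-3/2.8095e-2)
  = ln(0.00300186) / ln(0.0440399)
  = -5.808523 / -3.122659 ≈ 1.860121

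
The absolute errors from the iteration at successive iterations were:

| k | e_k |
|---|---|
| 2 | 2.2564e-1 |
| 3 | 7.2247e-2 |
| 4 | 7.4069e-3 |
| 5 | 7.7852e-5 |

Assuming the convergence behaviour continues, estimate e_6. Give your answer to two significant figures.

First estimate the order: p ≈ ln(e_5/e_4) / ln(e_4/e_3) = ln(7.7852e-5/7.4069e-3)/ln(7.4069e-3/7.2247e-2) = ln(0.0105107)/ln(0.102522) ≈ 2.0000.
Then e_6 ≈ e_5·(e_5/e_4)^p = 7.7852e-5·(0.0105107)^2.0000 = 7.7852e-5·0.000110475 ≈ 8.601e-09.

8.6e-9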